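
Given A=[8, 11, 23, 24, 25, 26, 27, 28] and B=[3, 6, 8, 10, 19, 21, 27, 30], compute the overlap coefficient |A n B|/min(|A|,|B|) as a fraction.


A intersect B = [8, 27]
|A intersect B| = 2
min(|A|, |B|) = min(8, 8) = 8
Overlap = 2 / 8 = 1/4

1/4


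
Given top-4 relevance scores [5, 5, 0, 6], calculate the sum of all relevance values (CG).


Cumulative Gain = sum of relevance scores
Position 1: rel=5, running sum=5
Position 2: rel=5, running sum=10
Position 3: rel=0, running sum=10
Position 4: rel=6, running sum=16
CG = 16

16


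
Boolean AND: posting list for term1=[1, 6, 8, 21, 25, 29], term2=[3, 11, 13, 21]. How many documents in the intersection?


Boolean AND: find intersection of posting lists
term1 docs: [1, 6, 8, 21, 25, 29]
term2 docs: [3, 11, 13, 21]
Intersection: [21]
|intersection| = 1

1


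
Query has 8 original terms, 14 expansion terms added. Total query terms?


Original terms: 8
Expansion terms: 14
Total = 8 + 14 = 22

22


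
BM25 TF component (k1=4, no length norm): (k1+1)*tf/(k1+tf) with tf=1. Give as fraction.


BM25 TF component = (k1+1)*tf / (k1+tf)
k1 = 4, tf = 1
Numerator = (4+1)*1 = 5
Denominator = 4 + 1 = 5
= 5/5 = 1

1


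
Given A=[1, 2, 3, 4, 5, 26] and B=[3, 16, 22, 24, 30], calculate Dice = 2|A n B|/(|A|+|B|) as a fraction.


A intersect B = [3]
|A intersect B| = 1
|A| = 6, |B| = 5
Dice = 2*1 / (6+5)
= 2 / 11 = 2/11

2/11


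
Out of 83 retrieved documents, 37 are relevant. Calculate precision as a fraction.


Precision = relevant_retrieved / total_retrieved
= 37 / 83
= 37 / (37 + 46)
= 37/83

37/83


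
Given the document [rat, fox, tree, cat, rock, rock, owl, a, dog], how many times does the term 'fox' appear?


Document has 9 words
Scanning for 'fox':
Found at positions: [1]
Count = 1

1


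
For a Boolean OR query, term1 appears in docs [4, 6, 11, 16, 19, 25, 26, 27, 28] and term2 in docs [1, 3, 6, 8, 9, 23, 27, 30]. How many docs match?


Boolean OR: find union of posting lists
term1 docs: [4, 6, 11, 16, 19, 25, 26, 27, 28]
term2 docs: [1, 3, 6, 8, 9, 23, 27, 30]
Union: [1, 3, 4, 6, 8, 9, 11, 16, 19, 23, 25, 26, 27, 28, 30]
|union| = 15

15


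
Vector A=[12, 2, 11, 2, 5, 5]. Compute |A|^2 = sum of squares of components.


|A|^2 = sum of squared components
A[0]^2 = 12^2 = 144
A[1]^2 = 2^2 = 4
A[2]^2 = 11^2 = 121
A[3]^2 = 2^2 = 4
A[4]^2 = 5^2 = 25
A[5]^2 = 5^2 = 25
Sum = 144 + 4 + 121 + 4 + 25 + 25 = 323

323


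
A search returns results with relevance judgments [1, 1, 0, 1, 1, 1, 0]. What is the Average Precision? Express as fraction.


Computing P@k for each relevant position:
Position 1: relevant, P@1 = 1/1 = 1
Position 2: relevant, P@2 = 2/2 = 1
Position 3: not relevant
Position 4: relevant, P@4 = 3/4 = 3/4
Position 5: relevant, P@5 = 4/5 = 4/5
Position 6: relevant, P@6 = 5/6 = 5/6
Position 7: not relevant
Sum of P@k = 1 + 1 + 3/4 + 4/5 + 5/6 = 263/60
AP = 263/60 / 5 = 263/300

263/300


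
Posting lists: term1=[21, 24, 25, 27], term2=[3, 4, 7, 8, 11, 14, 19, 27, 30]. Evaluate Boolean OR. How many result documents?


Boolean OR: find union of posting lists
term1 docs: [21, 24, 25, 27]
term2 docs: [3, 4, 7, 8, 11, 14, 19, 27, 30]
Union: [3, 4, 7, 8, 11, 14, 19, 21, 24, 25, 27, 30]
|union| = 12

12


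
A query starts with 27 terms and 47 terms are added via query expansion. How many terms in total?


Original terms: 27
Expansion terms: 47
Total = 27 + 47 = 74

74


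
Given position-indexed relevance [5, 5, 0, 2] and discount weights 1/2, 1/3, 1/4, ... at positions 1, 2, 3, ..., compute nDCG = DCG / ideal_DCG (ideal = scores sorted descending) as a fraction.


Position discount weights w_i = 1/(i+1) for i=1..4:
Weights = [1/2, 1/3, 1/4, 1/5]
Actual relevance: [5, 5, 0, 2]
DCG = 5/2 + 5/3 + 0/4 + 2/5 = 137/30
Ideal relevance (sorted desc): [5, 5, 2, 0]
Ideal DCG = 5/2 + 5/3 + 2/4 + 0/5 = 14/3
nDCG = DCG / ideal_DCG = 137/30 / 14/3 = 137/140

137/140


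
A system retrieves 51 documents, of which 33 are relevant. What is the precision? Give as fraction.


Precision = relevant_retrieved / total_retrieved
= 33 / 51
= 33 / (33 + 18)
= 11/17

11/17


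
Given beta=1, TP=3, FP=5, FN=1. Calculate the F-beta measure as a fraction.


P = TP/(TP+FP) = 3/8 = 3/8
R = TP/(TP+FN) = 3/4 = 3/4
beta^2 = 1^2 = 1
(1 + beta^2) = 2
Numerator = (1+beta^2)*P*R = 9/16
Denominator = beta^2*P + R = 3/8 + 3/4 = 9/8
F_beta = 1/2

1/2


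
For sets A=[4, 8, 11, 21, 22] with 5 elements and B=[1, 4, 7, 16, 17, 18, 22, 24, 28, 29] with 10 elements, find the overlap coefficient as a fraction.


A intersect B = [4, 22]
|A intersect B| = 2
min(|A|, |B|) = min(5, 10) = 5
Overlap = 2 / 5 = 2/5

2/5


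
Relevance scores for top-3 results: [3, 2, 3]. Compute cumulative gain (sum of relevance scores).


Cumulative Gain = sum of relevance scores
Position 1: rel=3, running sum=3
Position 2: rel=2, running sum=5
Position 3: rel=3, running sum=8
CG = 8

8


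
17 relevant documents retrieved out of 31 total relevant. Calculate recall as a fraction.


Recall = retrieved_relevant / total_relevant
= 17 / 31
= 17 / (17 + 14)
= 17/31

17/31


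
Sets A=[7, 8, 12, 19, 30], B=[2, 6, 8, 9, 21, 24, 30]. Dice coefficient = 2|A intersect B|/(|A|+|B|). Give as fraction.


A intersect B = [8, 30]
|A intersect B| = 2
|A| = 5, |B| = 7
Dice = 2*2 / (5+7)
= 4 / 12 = 1/3

1/3


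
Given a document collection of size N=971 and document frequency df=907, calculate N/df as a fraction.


IDF ratio = N / df
= 971 / 907
= 971/907

971/907


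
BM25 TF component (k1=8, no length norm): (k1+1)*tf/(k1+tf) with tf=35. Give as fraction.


BM25 TF component = (k1+1)*tf / (k1+tf)
k1 = 8, tf = 35
Numerator = (8+1)*35 = 315
Denominator = 8 + 35 = 43
= 315/43 = 315/43

315/43


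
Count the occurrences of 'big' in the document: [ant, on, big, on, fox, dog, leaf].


Document has 7 words
Scanning for 'big':
Found at positions: [2]
Count = 1

1


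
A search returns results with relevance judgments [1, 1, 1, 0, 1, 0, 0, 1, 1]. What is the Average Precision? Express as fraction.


Computing P@k for each relevant position:
Position 1: relevant, P@1 = 1/1 = 1
Position 2: relevant, P@2 = 2/2 = 1
Position 3: relevant, P@3 = 3/3 = 1
Position 4: not relevant
Position 5: relevant, P@5 = 4/5 = 4/5
Position 6: not relevant
Position 7: not relevant
Position 8: relevant, P@8 = 5/8 = 5/8
Position 9: relevant, P@9 = 6/9 = 2/3
Sum of P@k = 1 + 1 + 1 + 4/5 + 5/8 + 2/3 = 611/120
AP = 611/120 / 6 = 611/720

611/720


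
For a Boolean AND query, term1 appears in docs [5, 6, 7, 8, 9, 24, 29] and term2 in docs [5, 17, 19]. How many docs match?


Boolean AND: find intersection of posting lists
term1 docs: [5, 6, 7, 8, 9, 24, 29]
term2 docs: [5, 17, 19]
Intersection: [5]
|intersection| = 1

1


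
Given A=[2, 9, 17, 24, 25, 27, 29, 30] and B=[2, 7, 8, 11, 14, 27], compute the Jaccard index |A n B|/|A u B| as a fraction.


A intersect B = [2, 27]
|A intersect B| = 2
A union B = [2, 7, 8, 9, 11, 14, 17, 24, 25, 27, 29, 30]
|A union B| = 12
Jaccard = 2/12 = 1/6

1/6


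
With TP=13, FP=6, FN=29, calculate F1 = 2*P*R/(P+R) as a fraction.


F1 = 2 * P * R / (P + R)
P = TP/(TP+FP) = 13/19 = 13/19
R = TP/(TP+FN) = 13/42 = 13/42
2 * P * R = 2 * 13/19 * 13/42 = 169/399
P + R = 13/19 + 13/42 = 793/798
F1 = 169/399 / 793/798 = 26/61

26/61


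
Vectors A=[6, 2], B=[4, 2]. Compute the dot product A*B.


Dot product = sum of element-wise products
A[0]*B[0] = 6*4 = 24
A[1]*B[1] = 2*2 = 4
Sum = 24 + 4 = 28

28


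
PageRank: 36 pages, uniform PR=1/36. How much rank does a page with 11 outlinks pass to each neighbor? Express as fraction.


Initial PR = 1/36 = 1/36
Outlinks = 11
Contribution per link = PR / outlinks
= 1/36 / 11
= 1/396

1/396


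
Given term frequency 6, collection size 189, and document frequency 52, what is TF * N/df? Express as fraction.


TF * (N/df)
= 6 * (189/52)
= 6 * 189/52
= 567/26

567/26


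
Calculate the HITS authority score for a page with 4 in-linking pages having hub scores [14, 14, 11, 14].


Authority = sum of hub scores of in-linkers
In-link 1: hub score = 14
In-link 2: hub score = 14
In-link 3: hub score = 11
In-link 4: hub score = 14
Authority = 14 + 14 + 11 + 14 = 53

53


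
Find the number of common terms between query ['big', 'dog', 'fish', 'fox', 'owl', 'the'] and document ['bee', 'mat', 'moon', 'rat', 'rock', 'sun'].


Query terms: ['big', 'dog', 'fish', 'fox', 'owl', 'the']
Document terms: ['bee', 'mat', 'moon', 'rat', 'rock', 'sun']
Common terms: []
Overlap count = 0

0


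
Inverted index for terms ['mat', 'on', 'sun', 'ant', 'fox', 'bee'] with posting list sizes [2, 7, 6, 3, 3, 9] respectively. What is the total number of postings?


Summing posting list sizes:
'mat': 2 postings
'on': 7 postings
'sun': 6 postings
'ant': 3 postings
'fox': 3 postings
'bee': 9 postings
Total = 2 + 7 + 6 + 3 + 3 + 9 = 30

30


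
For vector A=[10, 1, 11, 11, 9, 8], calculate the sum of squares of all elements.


|A|^2 = sum of squared components
A[0]^2 = 10^2 = 100
A[1]^2 = 1^2 = 1
A[2]^2 = 11^2 = 121
A[3]^2 = 11^2 = 121
A[4]^2 = 9^2 = 81
A[5]^2 = 8^2 = 64
Sum = 100 + 1 + 121 + 121 + 81 + 64 = 488

488


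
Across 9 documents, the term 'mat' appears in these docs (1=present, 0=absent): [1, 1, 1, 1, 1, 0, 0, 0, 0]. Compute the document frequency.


Checking each document for 'mat':
Doc 1: present
Doc 2: present
Doc 3: present
Doc 4: present
Doc 5: present
Doc 6: absent
Doc 7: absent
Doc 8: absent
Doc 9: absent
df = sum of presences = 1 + 1 + 1 + 1 + 1 + 0 + 0 + 0 + 0 = 5

5


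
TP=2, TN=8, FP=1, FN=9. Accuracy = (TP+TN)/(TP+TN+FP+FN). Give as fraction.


Accuracy = (TP + TN) / (TP + TN + FP + FN)
TP + TN = 2 + 8 = 10
Total = 2 + 8 + 1 + 9 = 20
Accuracy = 10 / 20 = 1/2

1/2


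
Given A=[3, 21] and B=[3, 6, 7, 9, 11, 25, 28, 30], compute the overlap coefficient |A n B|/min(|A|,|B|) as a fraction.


A intersect B = [3]
|A intersect B| = 1
min(|A|, |B|) = min(2, 8) = 2
Overlap = 1 / 2 = 1/2

1/2


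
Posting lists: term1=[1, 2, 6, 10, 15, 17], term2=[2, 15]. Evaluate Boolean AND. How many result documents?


Boolean AND: find intersection of posting lists
term1 docs: [1, 2, 6, 10, 15, 17]
term2 docs: [2, 15]
Intersection: [2, 15]
|intersection| = 2

2


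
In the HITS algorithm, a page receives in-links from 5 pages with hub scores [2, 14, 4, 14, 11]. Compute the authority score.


Authority = sum of hub scores of in-linkers
In-link 1: hub score = 2
In-link 2: hub score = 14
In-link 3: hub score = 4
In-link 4: hub score = 14
In-link 5: hub score = 11
Authority = 2 + 14 + 4 + 14 + 11 = 45

45


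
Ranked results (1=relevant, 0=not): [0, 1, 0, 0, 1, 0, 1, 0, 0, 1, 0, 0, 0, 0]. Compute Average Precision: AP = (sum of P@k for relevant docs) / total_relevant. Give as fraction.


Computing P@k for each relevant position:
Position 1: not relevant
Position 2: relevant, P@2 = 1/2 = 1/2
Position 3: not relevant
Position 4: not relevant
Position 5: relevant, P@5 = 2/5 = 2/5
Position 6: not relevant
Position 7: relevant, P@7 = 3/7 = 3/7
Position 8: not relevant
Position 9: not relevant
Position 10: relevant, P@10 = 4/10 = 2/5
Position 11: not relevant
Position 12: not relevant
Position 13: not relevant
Position 14: not relevant
Sum of P@k = 1/2 + 2/5 + 3/7 + 2/5 = 121/70
AP = 121/70 / 4 = 121/280

121/280


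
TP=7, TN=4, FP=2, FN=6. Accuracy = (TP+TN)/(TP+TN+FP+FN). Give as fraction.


Accuracy = (TP + TN) / (TP + TN + FP + FN)
TP + TN = 7 + 4 = 11
Total = 7 + 4 + 2 + 6 = 19
Accuracy = 11 / 19 = 11/19

11/19


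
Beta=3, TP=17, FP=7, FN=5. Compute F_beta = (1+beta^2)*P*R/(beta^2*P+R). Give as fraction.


P = TP/(TP+FP) = 17/24 = 17/24
R = TP/(TP+FN) = 17/22 = 17/22
beta^2 = 3^2 = 9
(1 + beta^2) = 10
Numerator = (1+beta^2)*P*R = 1445/264
Denominator = beta^2*P + R = 51/8 + 17/22 = 629/88
F_beta = 85/111

85/111


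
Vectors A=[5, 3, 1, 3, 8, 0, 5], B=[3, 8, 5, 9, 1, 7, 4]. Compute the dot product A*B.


Dot product = sum of element-wise products
A[0]*B[0] = 5*3 = 15
A[1]*B[1] = 3*8 = 24
A[2]*B[2] = 1*5 = 5
A[3]*B[3] = 3*9 = 27
A[4]*B[4] = 8*1 = 8
A[5]*B[5] = 0*7 = 0
A[6]*B[6] = 5*4 = 20
Sum = 15 + 24 + 5 + 27 + 8 + 0 + 20 = 99

99


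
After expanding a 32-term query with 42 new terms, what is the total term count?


Original terms: 32
Expansion terms: 42
Total = 32 + 42 = 74

74


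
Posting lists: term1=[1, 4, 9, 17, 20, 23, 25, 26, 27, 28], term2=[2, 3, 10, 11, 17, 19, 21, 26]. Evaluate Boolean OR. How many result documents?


Boolean OR: find union of posting lists
term1 docs: [1, 4, 9, 17, 20, 23, 25, 26, 27, 28]
term2 docs: [2, 3, 10, 11, 17, 19, 21, 26]
Union: [1, 2, 3, 4, 9, 10, 11, 17, 19, 20, 21, 23, 25, 26, 27, 28]
|union| = 16

16


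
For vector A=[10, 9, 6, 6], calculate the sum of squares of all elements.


|A|^2 = sum of squared components
A[0]^2 = 10^2 = 100
A[1]^2 = 9^2 = 81
A[2]^2 = 6^2 = 36
A[3]^2 = 6^2 = 36
Sum = 100 + 81 + 36 + 36 = 253

253


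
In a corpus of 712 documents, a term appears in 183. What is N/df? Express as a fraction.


IDF ratio = N / df
= 712 / 183
= 712/183

712/183


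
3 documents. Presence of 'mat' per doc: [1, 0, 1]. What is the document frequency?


Checking each document for 'mat':
Doc 1: present
Doc 2: absent
Doc 3: present
df = sum of presences = 1 + 0 + 1 = 2

2


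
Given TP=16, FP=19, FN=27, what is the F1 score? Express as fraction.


F1 = 2 * P * R / (P + R)
P = TP/(TP+FP) = 16/35 = 16/35
R = TP/(TP+FN) = 16/43 = 16/43
2 * P * R = 2 * 16/35 * 16/43 = 512/1505
P + R = 16/35 + 16/43 = 1248/1505
F1 = 512/1505 / 1248/1505 = 16/39

16/39


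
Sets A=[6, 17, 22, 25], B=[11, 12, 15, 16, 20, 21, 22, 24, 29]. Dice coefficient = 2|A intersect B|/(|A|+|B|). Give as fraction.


A intersect B = [22]
|A intersect B| = 1
|A| = 4, |B| = 9
Dice = 2*1 / (4+9)
= 2 / 13 = 2/13

2/13


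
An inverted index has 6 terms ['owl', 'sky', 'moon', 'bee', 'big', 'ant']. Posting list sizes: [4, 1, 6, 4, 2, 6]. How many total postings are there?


Summing posting list sizes:
'owl': 4 postings
'sky': 1 postings
'moon': 6 postings
'bee': 4 postings
'big': 2 postings
'ant': 6 postings
Total = 4 + 1 + 6 + 4 + 2 + 6 = 23

23


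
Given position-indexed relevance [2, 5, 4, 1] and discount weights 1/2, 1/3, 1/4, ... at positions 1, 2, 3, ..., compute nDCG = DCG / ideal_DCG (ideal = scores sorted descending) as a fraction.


Position discount weights w_i = 1/(i+1) for i=1..4:
Weights = [1/2, 1/3, 1/4, 1/5]
Actual relevance: [2, 5, 4, 1]
DCG = 2/2 + 5/3 + 4/4 + 1/5 = 58/15
Ideal relevance (sorted desc): [5, 4, 2, 1]
Ideal DCG = 5/2 + 4/3 + 2/4 + 1/5 = 68/15
nDCG = DCG / ideal_DCG = 58/15 / 68/15 = 29/34

29/34


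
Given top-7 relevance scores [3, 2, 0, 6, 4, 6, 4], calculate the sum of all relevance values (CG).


Cumulative Gain = sum of relevance scores
Position 1: rel=3, running sum=3
Position 2: rel=2, running sum=5
Position 3: rel=0, running sum=5
Position 4: rel=6, running sum=11
Position 5: rel=4, running sum=15
Position 6: rel=6, running sum=21
Position 7: rel=4, running sum=25
CG = 25

25


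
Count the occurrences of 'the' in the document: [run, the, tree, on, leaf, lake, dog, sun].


Document has 8 words
Scanning for 'the':
Found at positions: [1]
Count = 1

1


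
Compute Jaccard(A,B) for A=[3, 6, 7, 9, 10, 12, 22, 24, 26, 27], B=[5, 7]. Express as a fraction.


A intersect B = [7]
|A intersect B| = 1
A union B = [3, 5, 6, 7, 9, 10, 12, 22, 24, 26, 27]
|A union B| = 11
Jaccard = 1/11 = 1/11

1/11


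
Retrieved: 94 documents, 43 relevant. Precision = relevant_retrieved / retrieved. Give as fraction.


Precision = relevant_retrieved / total_retrieved
= 43 / 94
= 43 / (43 + 51)
= 43/94

43/94


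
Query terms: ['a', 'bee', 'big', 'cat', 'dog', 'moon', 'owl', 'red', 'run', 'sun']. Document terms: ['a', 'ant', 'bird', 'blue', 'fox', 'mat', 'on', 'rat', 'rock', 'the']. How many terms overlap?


Query terms: ['a', 'bee', 'big', 'cat', 'dog', 'moon', 'owl', 'red', 'run', 'sun']
Document terms: ['a', 'ant', 'bird', 'blue', 'fox', 'mat', 'on', 'rat', 'rock', 'the']
Common terms: ['a']
Overlap count = 1

1


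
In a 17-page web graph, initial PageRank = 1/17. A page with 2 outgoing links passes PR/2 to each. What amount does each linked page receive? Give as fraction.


Initial PR = 1/17 = 1/17
Outlinks = 2
Contribution per link = PR / outlinks
= 1/17 / 2
= 1/34

1/34


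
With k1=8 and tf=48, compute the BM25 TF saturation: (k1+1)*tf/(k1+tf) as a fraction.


BM25 TF component = (k1+1)*tf / (k1+tf)
k1 = 8, tf = 48
Numerator = (8+1)*48 = 432
Denominator = 8 + 48 = 56
= 432/56 = 54/7

54/7


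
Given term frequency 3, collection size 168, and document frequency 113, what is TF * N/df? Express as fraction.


TF * (N/df)
= 3 * (168/113)
= 3 * 168/113
= 504/113

504/113


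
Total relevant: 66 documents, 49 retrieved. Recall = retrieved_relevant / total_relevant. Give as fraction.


Recall = retrieved_relevant / total_relevant
= 49 / 66
= 49 / (49 + 17)
= 49/66

49/66


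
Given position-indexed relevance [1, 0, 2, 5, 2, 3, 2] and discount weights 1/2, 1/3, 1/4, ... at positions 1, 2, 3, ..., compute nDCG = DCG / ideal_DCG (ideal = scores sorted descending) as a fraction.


Position discount weights w_i = 1/(i+1) for i=1..7:
Weights = [1/2, 1/3, 1/4, 1/5, 1/6, 1/7, 1/8]
Actual relevance: [1, 0, 2, 5, 2, 3, 2]
DCG = 1/2 + 0/3 + 2/4 + 5/5 + 2/6 + 3/7 + 2/8 = 253/84
Ideal relevance (sorted desc): [5, 3, 2, 2, 2, 1, 0]
Ideal DCG = 5/2 + 3/3 + 2/4 + 2/5 + 2/6 + 1/7 + 0/8 = 512/105
nDCG = DCG / ideal_DCG = 253/84 / 512/105 = 1265/2048

1265/2048


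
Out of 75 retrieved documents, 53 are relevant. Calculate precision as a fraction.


Precision = relevant_retrieved / total_retrieved
= 53 / 75
= 53 / (53 + 22)
= 53/75

53/75


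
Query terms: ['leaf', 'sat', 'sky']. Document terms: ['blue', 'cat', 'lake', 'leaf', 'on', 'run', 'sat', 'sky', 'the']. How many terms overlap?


Query terms: ['leaf', 'sat', 'sky']
Document terms: ['blue', 'cat', 'lake', 'leaf', 'on', 'run', 'sat', 'sky', 'the']
Common terms: ['leaf', 'sat', 'sky']
Overlap count = 3

3


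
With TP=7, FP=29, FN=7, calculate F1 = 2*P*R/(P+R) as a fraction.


F1 = 2 * P * R / (P + R)
P = TP/(TP+FP) = 7/36 = 7/36
R = TP/(TP+FN) = 7/14 = 1/2
2 * P * R = 2 * 7/36 * 1/2 = 7/36
P + R = 7/36 + 1/2 = 25/36
F1 = 7/36 / 25/36 = 7/25

7/25


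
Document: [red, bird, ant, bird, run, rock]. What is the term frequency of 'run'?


Document has 6 words
Scanning for 'run':
Found at positions: [4]
Count = 1

1


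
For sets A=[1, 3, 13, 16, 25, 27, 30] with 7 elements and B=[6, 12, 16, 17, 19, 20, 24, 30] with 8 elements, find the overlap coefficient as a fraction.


A intersect B = [16, 30]
|A intersect B| = 2
min(|A|, |B|) = min(7, 8) = 7
Overlap = 2 / 7 = 2/7

2/7


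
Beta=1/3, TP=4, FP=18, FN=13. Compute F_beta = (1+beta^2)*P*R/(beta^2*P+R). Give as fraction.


P = TP/(TP+FP) = 4/22 = 2/11
R = TP/(TP+FN) = 4/17 = 4/17
beta^2 = 1/3^2 = 1/9
(1 + beta^2) = 10/9
Numerator = (1+beta^2)*P*R = 80/1683
Denominator = beta^2*P + R = 2/99 + 4/17 = 430/1683
F_beta = 8/43

8/43


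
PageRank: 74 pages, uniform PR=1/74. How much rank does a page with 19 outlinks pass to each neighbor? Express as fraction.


Initial PR = 1/74 = 1/74
Outlinks = 19
Contribution per link = PR / outlinks
= 1/74 / 19
= 1/1406

1/1406


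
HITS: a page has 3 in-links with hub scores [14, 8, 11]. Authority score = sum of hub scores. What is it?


Authority = sum of hub scores of in-linkers
In-link 1: hub score = 14
In-link 2: hub score = 8
In-link 3: hub score = 11
Authority = 14 + 8 + 11 = 33

33


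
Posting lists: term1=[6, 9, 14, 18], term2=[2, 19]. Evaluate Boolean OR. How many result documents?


Boolean OR: find union of posting lists
term1 docs: [6, 9, 14, 18]
term2 docs: [2, 19]
Union: [2, 6, 9, 14, 18, 19]
|union| = 6

6


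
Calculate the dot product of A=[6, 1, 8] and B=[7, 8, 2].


Dot product = sum of element-wise products
A[0]*B[0] = 6*7 = 42
A[1]*B[1] = 1*8 = 8
A[2]*B[2] = 8*2 = 16
Sum = 42 + 8 + 16 = 66

66


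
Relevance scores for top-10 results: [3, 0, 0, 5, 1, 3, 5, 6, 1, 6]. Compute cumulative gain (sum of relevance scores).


Cumulative Gain = sum of relevance scores
Position 1: rel=3, running sum=3
Position 2: rel=0, running sum=3
Position 3: rel=0, running sum=3
Position 4: rel=5, running sum=8
Position 5: rel=1, running sum=9
Position 6: rel=3, running sum=12
Position 7: rel=5, running sum=17
Position 8: rel=6, running sum=23
Position 9: rel=1, running sum=24
Position 10: rel=6, running sum=30
CG = 30

30


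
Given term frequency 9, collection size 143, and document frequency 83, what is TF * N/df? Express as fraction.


TF * (N/df)
= 9 * (143/83)
= 9 * 143/83
= 1287/83

1287/83


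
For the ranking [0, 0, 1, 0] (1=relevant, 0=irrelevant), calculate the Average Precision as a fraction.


Computing P@k for each relevant position:
Position 1: not relevant
Position 2: not relevant
Position 3: relevant, P@3 = 1/3 = 1/3
Position 4: not relevant
Sum of P@k = 1/3 = 1/3
AP = 1/3 / 1 = 1/3

1/3


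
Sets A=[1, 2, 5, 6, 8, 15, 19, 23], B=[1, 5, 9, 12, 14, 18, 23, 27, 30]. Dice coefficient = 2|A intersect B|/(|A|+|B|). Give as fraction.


A intersect B = [1, 5, 23]
|A intersect B| = 3
|A| = 8, |B| = 9
Dice = 2*3 / (8+9)
= 6 / 17 = 6/17

6/17


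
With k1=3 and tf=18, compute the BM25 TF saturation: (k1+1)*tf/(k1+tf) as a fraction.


BM25 TF component = (k1+1)*tf / (k1+tf)
k1 = 3, tf = 18
Numerator = (3+1)*18 = 72
Denominator = 3 + 18 = 21
= 72/21 = 24/7

24/7


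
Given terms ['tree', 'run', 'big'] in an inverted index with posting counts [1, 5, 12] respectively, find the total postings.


Summing posting list sizes:
'tree': 1 postings
'run': 5 postings
'big': 12 postings
Total = 1 + 5 + 12 = 18

18


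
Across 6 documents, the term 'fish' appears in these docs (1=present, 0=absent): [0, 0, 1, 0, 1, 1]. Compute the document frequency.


Checking each document for 'fish':
Doc 1: absent
Doc 2: absent
Doc 3: present
Doc 4: absent
Doc 5: present
Doc 6: present
df = sum of presences = 0 + 0 + 1 + 0 + 1 + 1 = 3

3


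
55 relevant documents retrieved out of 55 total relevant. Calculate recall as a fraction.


Recall = retrieved_relevant / total_relevant
= 55 / 55
= 55 / (55 + 0)
= 1

1


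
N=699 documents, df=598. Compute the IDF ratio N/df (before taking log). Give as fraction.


IDF ratio = N / df
= 699 / 598
= 699/598

699/598


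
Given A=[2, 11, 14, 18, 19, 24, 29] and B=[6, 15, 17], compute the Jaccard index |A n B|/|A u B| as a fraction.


A intersect B = []
|A intersect B| = 0
A union B = [2, 6, 11, 14, 15, 17, 18, 19, 24, 29]
|A union B| = 10
Jaccard = 0/10 = 0

0


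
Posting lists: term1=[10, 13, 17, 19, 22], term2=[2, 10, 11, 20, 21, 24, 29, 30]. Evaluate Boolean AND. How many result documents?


Boolean AND: find intersection of posting lists
term1 docs: [10, 13, 17, 19, 22]
term2 docs: [2, 10, 11, 20, 21, 24, 29, 30]
Intersection: [10]
|intersection| = 1

1


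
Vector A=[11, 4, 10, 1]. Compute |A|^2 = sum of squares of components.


|A|^2 = sum of squared components
A[0]^2 = 11^2 = 121
A[1]^2 = 4^2 = 16
A[2]^2 = 10^2 = 100
A[3]^2 = 1^2 = 1
Sum = 121 + 16 + 100 + 1 = 238

238


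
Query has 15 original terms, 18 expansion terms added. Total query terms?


Original terms: 15
Expansion terms: 18
Total = 15 + 18 = 33

33


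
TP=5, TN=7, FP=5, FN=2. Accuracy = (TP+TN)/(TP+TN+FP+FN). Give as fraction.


Accuracy = (TP + TN) / (TP + TN + FP + FN)
TP + TN = 5 + 7 = 12
Total = 5 + 7 + 5 + 2 = 19
Accuracy = 12 / 19 = 12/19

12/19


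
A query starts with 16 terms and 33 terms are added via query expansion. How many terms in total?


Original terms: 16
Expansion terms: 33
Total = 16 + 33 = 49

49


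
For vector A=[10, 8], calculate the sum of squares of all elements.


|A|^2 = sum of squared components
A[0]^2 = 10^2 = 100
A[1]^2 = 8^2 = 64
Sum = 100 + 64 = 164

164


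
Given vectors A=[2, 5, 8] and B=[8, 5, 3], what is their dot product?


Dot product = sum of element-wise products
A[0]*B[0] = 2*8 = 16
A[1]*B[1] = 5*5 = 25
A[2]*B[2] = 8*3 = 24
Sum = 16 + 25 + 24 = 65

65


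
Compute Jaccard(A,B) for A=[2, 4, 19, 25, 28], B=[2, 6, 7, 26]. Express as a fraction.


A intersect B = [2]
|A intersect B| = 1
A union B = [2, 4, 6, 7, 19, 25, 26, 28]
|A union B| = 8
Jaccard = 1/8 = 1/8

1/8


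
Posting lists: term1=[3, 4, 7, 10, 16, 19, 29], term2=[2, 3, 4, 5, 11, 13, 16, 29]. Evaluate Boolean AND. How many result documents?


Boolean AND: find intersection of posting lists
term1 docs: [3, 4, 7, 10, 16, 19, 29]
term2 docs: [2, 3, 4, 5, 11, 13, 16, 29]
Intersection: [3, 4, 16, 29]
|intersection| = 4

4


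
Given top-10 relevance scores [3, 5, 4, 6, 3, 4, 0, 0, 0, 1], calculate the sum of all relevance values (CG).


Cumulative Gain = sum of relevance scores
Position 1: rel=3, running sum=3
Position 2: rel=5, running sum=8
Position 3: rel=4, running sum=12
Position 4: rel=6, running sum=18
Position 5: rel=3, running sum=21
Position 6: rel=4, running sum=25
Position 7: rel=0, running sum=25
Position 8: rel=0, running sum=25
Position 9: rel=0, running sum=25
Position 10: rel=1, running sum=26
CG = 26

26


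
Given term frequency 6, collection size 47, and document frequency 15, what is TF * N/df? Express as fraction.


TF * (N/df)
= 6 * (47/15)
= 6 * 47/15
= 94/5

94/5


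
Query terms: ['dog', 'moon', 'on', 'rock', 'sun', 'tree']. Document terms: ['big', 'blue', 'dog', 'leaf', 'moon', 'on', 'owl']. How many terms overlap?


Query terms: ['dog', 'moon', 'on', 'rock', 'sun', 'tree']
Document terms: ['big', 'blue', 'dog', 'leaf', 'moon', 'on', 'owl']
Common terms: ['dog', 'moon', 'on']
Overlap count = 3

3


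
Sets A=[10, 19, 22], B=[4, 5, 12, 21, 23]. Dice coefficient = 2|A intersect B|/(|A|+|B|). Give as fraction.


A intersect B = []
|A intersect B| = 0
|A| = 3, |B| = 5
Dice = 2*0 / (3+5)
= 0 / 8 = 0

0


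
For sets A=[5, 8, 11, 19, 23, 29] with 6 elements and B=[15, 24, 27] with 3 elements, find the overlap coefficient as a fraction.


A intersect B = []
|A intersect B| = 0
min(|A|, |B|) = min(6, 3) = 3
Overlap = 0 / 3 = 0

0


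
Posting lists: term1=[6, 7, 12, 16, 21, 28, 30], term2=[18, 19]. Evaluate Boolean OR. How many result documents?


Boolean OR: find union of posting lists
term1 docs: [6, 7, 12, 16, 21, 28, 30]
term2 docs: [18, 19]
Union: [6, 7, 12, 16, 18, 19, 21, 28, 30]
|union| = 9

9


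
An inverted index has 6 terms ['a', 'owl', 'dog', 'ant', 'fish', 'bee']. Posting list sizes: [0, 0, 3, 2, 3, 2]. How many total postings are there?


Summing posting list sizes:
'a': 0 postings
'owl': 0 postings
'dog': 3 postings
'ant': 2 postings
'fish': 3 postings
'bee': 2 postings
Total = 0 + 0 + 3 + 2 + 3 + 2 = 10

10


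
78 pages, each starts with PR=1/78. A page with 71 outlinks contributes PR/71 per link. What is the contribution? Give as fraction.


Initial PR = 1/78 = 1/78
Outlinks = 71
Contribution per link = PR / outlinks
= 1/78 / 71
= 1/5538

1/5538


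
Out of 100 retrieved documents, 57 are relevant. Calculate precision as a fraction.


Precision = relevant_retrieved / total_retrieved
= 57 / 100
= 57 / (57 + 43)
= 57/100

57/100


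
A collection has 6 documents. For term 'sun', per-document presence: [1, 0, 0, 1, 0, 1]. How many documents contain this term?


Checking each document for 'sun':
Doc 1: present
Doc 2: absent
Doc 3: absent
Doc 4: present
Doc 5: absent
Doc 6: present
df = sum of presences = 1 + 0 + 0 + 1 + 0 + 1 = 3

3


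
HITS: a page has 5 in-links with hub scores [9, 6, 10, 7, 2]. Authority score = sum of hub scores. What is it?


Authority = sum of hub scores of in-linkers
In-link 1: hub score = 9
In-link 2: hub score = 6
In-link 3: hub score = 10
In-link 4: hub score = 7
In-link 5: hub score = 2
Authority = 9 + 6 + 10 + 7 + 2 = 34

34


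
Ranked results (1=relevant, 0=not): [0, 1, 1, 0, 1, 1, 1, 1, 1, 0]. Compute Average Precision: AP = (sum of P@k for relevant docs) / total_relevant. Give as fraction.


Computing P@k for each relevant position:
Position 1: not relevant
Position 2: relevant, P@2 = 1/2 = 1/2
Position 3: relevant, P@3 = 2/3 = 2/3
Position 4: not relevant
Position 5: relevant, P@5 = 3/5 = 3/5
Position 6: relevant, P@6 = 4/6 = 2/3
Position 7: relevant, P@7 = 5/7 = 5/7
Position 8: relevant, P@8 = 6/8 = 3/4
Position 9: relevant, P@9 = 7/9 = 7/9
Position 10: not relevant
Sum of P@k = 1/2 + 2/3 + 3/5 + 2/3 + 5/7 + 3/4 + 7/9 = 5891/1260
AP = 5891/1260 / 7 = 5891/8820

5891/8820


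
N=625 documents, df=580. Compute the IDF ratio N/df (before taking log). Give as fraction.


IDF ratio = N / df
= 625 / 580
= 125/116

125/116


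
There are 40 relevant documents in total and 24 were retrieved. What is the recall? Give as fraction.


Recall = retrieved_relevant / total_relevant
= 24 / 40
= 24 / (24 + 16)
= 3/5

3/5


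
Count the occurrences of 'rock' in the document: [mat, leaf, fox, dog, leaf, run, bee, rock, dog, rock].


Document has 10 words
Scanning for 'rock':
Found at positions: [7, 9]
Count = 2

2


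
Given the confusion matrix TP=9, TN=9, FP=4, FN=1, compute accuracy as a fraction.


Accuracy = (TP + TN) / (TP + TN + FP + FN)
TP + TN = 9 + 9 = 18
Total = 9 + 9 + 4 + 1 = 23
Accuracy = 18 / 23 = 18/23

18/23


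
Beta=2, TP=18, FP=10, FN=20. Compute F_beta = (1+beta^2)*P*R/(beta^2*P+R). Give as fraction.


P = TP/(TP+FP) = 18/28 = 9/14
R = TP/(TP+FN) = 18/38 = 9/19
beta^2 = 2^2 = 4
(1 + beta^2) = 5
Numerator = (1+beta^2)*P*R = 405/266
Denominator = beta^2*P + R = 18/7 + 9/19 = 405/133
F_beta = 1/2

1/2


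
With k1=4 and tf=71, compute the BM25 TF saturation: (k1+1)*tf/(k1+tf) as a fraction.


BM25 TF component = (k1+1)*tf / (k1+tf)
k1 = 4, tf = 71
Numerator = (4+1)*71 = 355
Denominator = 4 + 71 = 75
= 355/75 = 71/15

71/15


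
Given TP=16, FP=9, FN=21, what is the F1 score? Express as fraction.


F1 = 2 * P * R / (P + R)
P = TP/(TP+FP) = 16/25 = 16/25
R = TP/(TP+FN) = 16/37 = 16/37
2 * P * R = 2 * 16/25 * 16/37 = 512/925
P + R = 16/25 + 16/37 = 992/925
F1 = 512/925 / 992/925 = 16/31

16/31


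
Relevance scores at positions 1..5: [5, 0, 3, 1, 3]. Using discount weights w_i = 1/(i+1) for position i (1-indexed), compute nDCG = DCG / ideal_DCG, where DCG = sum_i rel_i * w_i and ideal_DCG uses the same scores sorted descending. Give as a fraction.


Position discount weights w_i = 1/(i+1) for i=1..5:
Weights = [1/2, 1/3, 1/4, 1/5, 1/6]
Actual relevance: [5, 0, 3, 1, 3]
DCG = 5/2 + 0/3 + 3/4 + 1/5 + 3/6 = 79/20
Ideal relevance (sorted desc): [5, 3, 3, 1, 0]
Ideal DCG = 5/2 + 3/3 + 3/4 + 1/5 + 0/6 = 89/20
nDCG = DCG / ideal_DCG = 79/20 / 89/20 = 79/89

79/89


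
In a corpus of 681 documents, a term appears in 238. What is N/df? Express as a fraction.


IDF ratio = N / df
= 681 / 238
= 681/238

681/238


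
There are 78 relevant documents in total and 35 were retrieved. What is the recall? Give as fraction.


Recall = retrieved_relevant / total_relevant
= 35 / 78
= 35 / (35 + 43)
= 35/78

35/78


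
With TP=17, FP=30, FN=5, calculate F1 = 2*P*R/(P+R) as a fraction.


F1 = 2 * P * R / (P + R)
P = TP/(TP+FP) = 17/47 = 17/47
R = TP/(TP+FN) = 17/22 = 17/22
2 * P * R = 2 * 17/47 * 17/22 = 289/517
P + R = 17/47 + 17/22 = 1173/1034
F1 = 289/517 / 1173/1034 = 34/69

34/69


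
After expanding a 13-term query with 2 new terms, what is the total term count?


Original terms: 13
Expansion terms: 2
Total = 13 + 2 = 15

15


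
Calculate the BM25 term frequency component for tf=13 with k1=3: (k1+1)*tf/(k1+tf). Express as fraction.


BM25 TF component = (k1+1)*tf / (k1+tf)
k1 = 3, tf = 13
Numerator = (3+1)*13 = 52
Denominator = 3 + 13 = 16
= 52/16 = 13/4

13/4


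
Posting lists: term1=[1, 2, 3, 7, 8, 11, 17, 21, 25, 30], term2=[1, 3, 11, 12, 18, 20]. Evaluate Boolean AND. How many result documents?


Boolean AND: find intersection of posting lists
term1 docs: [1, 2, 3, 7, 8, 11, 17, 21, 25, 30]
term2 docs: [1, 3, 11, 12, 18, 20]
Intersection: [1, 3, 11]
|intersection| = 3

3


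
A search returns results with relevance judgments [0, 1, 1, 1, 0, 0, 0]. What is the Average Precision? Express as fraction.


Computing P@k for each relevant position:
Position 1: not relevant
Position 2: relevant, P@2 = 1/2 = 1/2
Position 3: relevant, P@3 = 2/3 = 2/3
Position 4: relevant, P@4 = 3/4 = 3/4
Position 5: not relevant
Position 6: not relevant
Position 7: not relevant
Sum of P@k = 1/2 + 2/3 + 3/4 = 23/12
AP = 23/12 / 3 = 23/36

23/36


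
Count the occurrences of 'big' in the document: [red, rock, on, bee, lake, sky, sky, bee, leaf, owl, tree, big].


Document has 12 words
Scanning for 'big':
Found at positions: [11]
Count = 1

1


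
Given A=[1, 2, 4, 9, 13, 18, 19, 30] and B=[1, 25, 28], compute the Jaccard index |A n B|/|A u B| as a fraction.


A intersect B = [1]
|A intersect B| = 1
A union B = [1, 2, 4, 9, 13, 18, 19, 25, 28, 30]
|A union B| = 10
Jaccard = 1/10 = 1/10

1/10


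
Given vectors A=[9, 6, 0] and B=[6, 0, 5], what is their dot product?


Dot product = sum of element-wise products
A[0]*B[0] = 9*6 = 54
A[1]*B[1] = 6*0 = 0
A[2]*B[2] = 0*5 = 0
Sum = 54 + 0 + 0 = 54

54


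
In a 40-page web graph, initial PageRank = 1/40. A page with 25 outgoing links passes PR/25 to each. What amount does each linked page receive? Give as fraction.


Initial PR = 1/40 = 1/40
Outlinks = 25
Contribution per link = PR / outlinks
= 1/40 / 25
= 1/1000

1/1000


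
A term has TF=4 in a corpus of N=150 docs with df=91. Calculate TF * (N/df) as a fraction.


TF * (N/df)
= 4 * (150/91)
= 4 * 150/91
= 600/91

600/91


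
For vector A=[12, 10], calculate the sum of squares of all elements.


|A|^2 = sum of squared components
A[0]^2 = 12^2 = 144
A[1]^2 = 10^2 = 100
Sum = 144 + 100 = 244

244


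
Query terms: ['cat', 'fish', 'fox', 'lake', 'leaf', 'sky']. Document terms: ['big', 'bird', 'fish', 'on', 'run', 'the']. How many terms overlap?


Query terms: ['cat', 'fish', 'fox', 'lake', 'leaf', 'sky']
Document terms: ['big', 'bird', 'fish', 'on', 'run', 'the']
Common terms: ['fish']
Overlap count = 1

1


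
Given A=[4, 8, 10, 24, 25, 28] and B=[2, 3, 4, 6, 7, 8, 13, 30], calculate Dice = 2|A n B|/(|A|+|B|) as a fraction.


A intersect B = [4, 8]
|A intersect B| = 2
|A| = 6, |B| = 8
Dice = 2*2 / (6+8)
= 4 / 14 = 2/7

2/7


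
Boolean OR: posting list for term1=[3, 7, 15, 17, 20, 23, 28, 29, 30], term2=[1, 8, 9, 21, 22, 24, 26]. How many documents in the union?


Boolean OR: find union of posting lists
term1 docs: [3, 7, 15, 17, 20, 23, 28, 29, 30]
term2 docs: [1, 8, 9, 21, 22, 24, 26]
Union: [1, 3, 7, 8, 9, 15, 17, 20, 21, 22, 23, 24, 26, 28, 29, 30]
|union| = 16

16


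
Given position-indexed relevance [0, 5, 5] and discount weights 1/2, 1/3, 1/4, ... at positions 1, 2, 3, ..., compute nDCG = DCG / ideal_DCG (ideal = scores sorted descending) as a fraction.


Position discount weights w_i = 1/(i+1) for i=1..3:
Weights = [1/2, 1/3, 1/4]
Actual relevance: [0, 5, 5]
DCG = 0/2 + 5/3 + 5/4 = 35/12
Ideal relevance (sorted desc): [5, 5, 0]
Ideal DCG = 5/2 + 5/3 + 0/4 = 25/6
nDCG = DCG / ideal_DCG = 35/12 / 25/6 = 7/10

7/10


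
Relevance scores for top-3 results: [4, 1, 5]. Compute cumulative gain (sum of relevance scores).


Cumulative Gain = sum of relevance scores
Position 1: rel=4, running sum=4
Position 2: rel=1, running sum=5
Position 3: rel=5, running sum=10
CG = 10

10


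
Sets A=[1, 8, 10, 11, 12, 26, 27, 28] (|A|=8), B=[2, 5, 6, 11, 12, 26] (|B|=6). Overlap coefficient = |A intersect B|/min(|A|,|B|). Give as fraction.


A intersect B = [11, 12, 26]
|A intersect B| = 3
min(|A|, |B|) = min(8, 6) = 6
Overlap = 3 / 6 = 1/2

1/2


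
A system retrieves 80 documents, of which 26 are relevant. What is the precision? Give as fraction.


Precision = relevant_retrieved / total_retrieved
= 26 / 80
= 26 / (26 + 54)
= 13/40

13/40


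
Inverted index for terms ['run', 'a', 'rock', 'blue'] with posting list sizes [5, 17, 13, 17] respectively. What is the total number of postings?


Summing posting list sizes:
'run': 5 postings
'a': 17 postings
'rock': 13 postings
'blue': 17 postings
Total = 5 + 17 + 13 + 17 = 52

52


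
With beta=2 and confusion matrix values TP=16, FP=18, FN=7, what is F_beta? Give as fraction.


P = TP/(TP+FP) = 16/34 = 8/17
R = TP/(TP+FN) = 16/23 = 16/23
beta^2 = 2^2 = 4
(1 + beta^2) = 5
Numerator = (1+beta^2)*P*R = 640/391
Denominator = beta^2*P + R = 32/17 + 16/23 = 1008/391
F_beta = 40/63

40/63


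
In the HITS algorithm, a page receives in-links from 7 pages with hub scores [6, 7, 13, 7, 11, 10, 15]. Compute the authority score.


Authority = sum of hub scores of in-linkers
In-link 1: hub score = 6
In-link 2: hub score = 7
In-link 3: hub score = 13
In-link 4: hub score = 7
In-link 5: hub score = 11
In-link 6: hub score = 10
In-link 7: hub score = 15
Authority = 6 + 7 + 13 + 7 + 11 + 10 + 15 = 69

69


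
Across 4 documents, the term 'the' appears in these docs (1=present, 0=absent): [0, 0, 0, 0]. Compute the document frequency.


Checking each document for 'the':
Doc 1: absent
Doc 2: absent
Doc 3: absent
Doc 4: absent
df = sum of presences = 0 + 0 + 0 + 0 = 0

0


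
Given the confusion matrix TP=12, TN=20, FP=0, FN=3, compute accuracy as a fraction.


Accuracy = (TP + TN) / (TP + TN + FP + FN)
TP + TN = 12 + 20 = 32
Total = 12 + 20 + 0 + 3 = 35
Accuracy = 32 / 35 = 32/35

32/35


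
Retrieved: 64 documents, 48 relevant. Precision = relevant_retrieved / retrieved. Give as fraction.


Precision = relevant_retrieved / total_retrieved
= 48 / 64
= 48 / (48 + 16)
= 3/4

3/4


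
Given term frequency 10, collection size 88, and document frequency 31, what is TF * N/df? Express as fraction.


TF * (N/df)
= 10 * (88/31)
= 10 * 88/31
= 880/31

880/31


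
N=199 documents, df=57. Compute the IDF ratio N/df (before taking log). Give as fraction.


IDF ratio = N / df
= 199 / 57
= 199/57

199/57


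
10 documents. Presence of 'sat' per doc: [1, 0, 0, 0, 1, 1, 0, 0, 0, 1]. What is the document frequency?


Checking each document for 'sat':
Doc 1: present
Doc 2: absent
Doc 3: absent
Doc 4: absent
Doc 5: present
Doc 6: present
Doc 7: absent
Doc 8: absent
Doc 9: absent
Doc 10: present
df = sum of presences = 1 + 0 + 0 + 0 + 1 + 1 + 0 + 0 + 0 + 1 = 4

4


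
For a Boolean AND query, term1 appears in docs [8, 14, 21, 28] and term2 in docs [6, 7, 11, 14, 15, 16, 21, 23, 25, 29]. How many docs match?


Boolean AND: find intersection of posting lists
term1 docs: [8, 14, 21, 28]
term2 docs: [6, 7, 11, 14, 15, 16, 21, 23, 25, 29]
Intersection: [14, 21]
|intersection| = 2

2


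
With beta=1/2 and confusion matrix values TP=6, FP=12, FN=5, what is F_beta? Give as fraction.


P = TP/(TP+FP) = 6/18 = 1/3
R = TP/(TP+FN) = 6/11 = 6/11
beta^2 = 1/2^2 = 1/4
(1 + beta^2) = 5/4
Numerator = (1+beta^2)*P*R = 5/22
Denominator = beta^2*P + R = 1/12 + 6/11 = 83/132
F_beta = 30/83

30/83


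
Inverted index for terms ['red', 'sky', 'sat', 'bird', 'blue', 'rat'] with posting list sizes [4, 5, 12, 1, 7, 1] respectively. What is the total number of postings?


Summing posting list sizes:
'red': 4 postings
'sky': 5 postings
'sat': 12 postings
'bird': 1 postings
'blue': 7 postings
'rat': 1 postings
Total = 4 + 5 + 12 + 1 + 7 + 1 = 30

30


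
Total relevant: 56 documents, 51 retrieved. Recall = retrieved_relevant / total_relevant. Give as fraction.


Recall = retrieved_relevant / total_relevant
= 51 / 56
= 51 / (51 + 5)
= 51/56

51/56


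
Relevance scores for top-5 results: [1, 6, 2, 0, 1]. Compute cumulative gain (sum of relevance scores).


Cumulative Gain = sum of relevance scores
Position 1: rel=1, running sum=1
Position 2: rel=6, running sum=7
Position 3: rel=2, running sum=9
Position 4: rel=0, running sum=9
Position 5: rel=1, running sum=10
CG = 10

10
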